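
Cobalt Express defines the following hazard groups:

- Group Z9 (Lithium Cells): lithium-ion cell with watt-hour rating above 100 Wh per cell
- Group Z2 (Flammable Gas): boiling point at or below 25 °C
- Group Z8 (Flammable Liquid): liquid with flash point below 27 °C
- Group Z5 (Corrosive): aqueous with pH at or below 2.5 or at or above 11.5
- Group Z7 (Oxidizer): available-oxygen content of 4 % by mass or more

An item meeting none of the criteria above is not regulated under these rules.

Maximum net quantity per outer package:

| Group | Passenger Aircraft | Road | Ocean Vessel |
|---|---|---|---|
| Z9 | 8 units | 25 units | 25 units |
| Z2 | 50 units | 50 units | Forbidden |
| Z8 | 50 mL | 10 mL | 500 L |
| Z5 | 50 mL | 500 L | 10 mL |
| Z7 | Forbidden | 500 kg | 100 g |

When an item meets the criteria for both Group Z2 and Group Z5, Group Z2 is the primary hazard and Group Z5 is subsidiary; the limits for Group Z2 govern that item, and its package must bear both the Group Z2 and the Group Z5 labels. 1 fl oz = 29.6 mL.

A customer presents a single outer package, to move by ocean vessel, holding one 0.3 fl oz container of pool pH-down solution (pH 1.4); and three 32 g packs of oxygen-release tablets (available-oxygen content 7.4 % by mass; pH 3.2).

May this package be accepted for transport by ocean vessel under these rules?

Yes

Pool pH-down solution: pH 1.4 ≤ 2.5 → Group Z5 (Corrosive).
With available-oxygen content 7.4 % by mass (≥ 4 % by mass), the oxygen-release tablets fall in Group Z7.
Group Z7 quantity: three 32 g packs = 96 g.
96 g is within the ocean vessel limit of 100 g for Group Z7.
Group Z5 quantity: one 0.3 fl oz container = 8.88 mL.
That is within the Group Z5 ocean vessel limit of 10 mL.
Every hazard group is within its ocean vessel limit and no segregation rule is violated.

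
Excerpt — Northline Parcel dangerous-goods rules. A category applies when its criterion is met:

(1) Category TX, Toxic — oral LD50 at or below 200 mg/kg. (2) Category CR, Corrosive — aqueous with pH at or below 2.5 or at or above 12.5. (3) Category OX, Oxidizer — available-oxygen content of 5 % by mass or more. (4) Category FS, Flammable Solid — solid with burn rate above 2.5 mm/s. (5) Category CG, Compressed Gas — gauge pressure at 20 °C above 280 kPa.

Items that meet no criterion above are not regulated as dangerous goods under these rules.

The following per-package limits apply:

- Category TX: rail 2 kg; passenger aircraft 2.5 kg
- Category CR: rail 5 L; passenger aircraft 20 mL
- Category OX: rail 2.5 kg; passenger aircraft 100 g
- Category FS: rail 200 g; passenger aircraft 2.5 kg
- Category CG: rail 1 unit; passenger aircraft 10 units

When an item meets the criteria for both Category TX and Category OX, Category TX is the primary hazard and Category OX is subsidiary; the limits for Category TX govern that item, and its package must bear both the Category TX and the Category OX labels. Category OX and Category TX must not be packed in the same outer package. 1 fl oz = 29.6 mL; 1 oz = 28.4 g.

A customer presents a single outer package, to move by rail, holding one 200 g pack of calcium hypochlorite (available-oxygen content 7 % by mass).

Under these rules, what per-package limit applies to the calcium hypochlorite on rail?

2.5 kg

The calcium hypochlorite has available-oxygen content 7 % by mass, which is ≥ 5 % by mass, so it is Category OX (Oxidizer).
The rail limit for Category OX is 2.5 kg.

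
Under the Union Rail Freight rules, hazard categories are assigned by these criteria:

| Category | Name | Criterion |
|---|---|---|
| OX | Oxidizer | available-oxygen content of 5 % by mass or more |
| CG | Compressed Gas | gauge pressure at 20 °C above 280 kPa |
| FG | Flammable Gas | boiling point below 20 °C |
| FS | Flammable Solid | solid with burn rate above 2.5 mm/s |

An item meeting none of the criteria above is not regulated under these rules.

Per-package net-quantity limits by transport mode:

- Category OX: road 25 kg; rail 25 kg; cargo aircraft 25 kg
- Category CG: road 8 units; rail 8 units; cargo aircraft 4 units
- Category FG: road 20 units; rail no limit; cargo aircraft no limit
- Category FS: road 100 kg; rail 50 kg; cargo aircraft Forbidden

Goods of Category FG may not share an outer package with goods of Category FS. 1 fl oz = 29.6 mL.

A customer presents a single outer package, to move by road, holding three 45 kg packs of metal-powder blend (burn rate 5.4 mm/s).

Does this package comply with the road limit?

Burn rate 5.4 mm/s meets the Category FS criterion (Flammable Solid), so the metal-powder blend is Category FS.
Category FS quantity: three 45 kg packs = 135 kg.
135 kg exceeds the road limit of 100 kg for Category FS.

No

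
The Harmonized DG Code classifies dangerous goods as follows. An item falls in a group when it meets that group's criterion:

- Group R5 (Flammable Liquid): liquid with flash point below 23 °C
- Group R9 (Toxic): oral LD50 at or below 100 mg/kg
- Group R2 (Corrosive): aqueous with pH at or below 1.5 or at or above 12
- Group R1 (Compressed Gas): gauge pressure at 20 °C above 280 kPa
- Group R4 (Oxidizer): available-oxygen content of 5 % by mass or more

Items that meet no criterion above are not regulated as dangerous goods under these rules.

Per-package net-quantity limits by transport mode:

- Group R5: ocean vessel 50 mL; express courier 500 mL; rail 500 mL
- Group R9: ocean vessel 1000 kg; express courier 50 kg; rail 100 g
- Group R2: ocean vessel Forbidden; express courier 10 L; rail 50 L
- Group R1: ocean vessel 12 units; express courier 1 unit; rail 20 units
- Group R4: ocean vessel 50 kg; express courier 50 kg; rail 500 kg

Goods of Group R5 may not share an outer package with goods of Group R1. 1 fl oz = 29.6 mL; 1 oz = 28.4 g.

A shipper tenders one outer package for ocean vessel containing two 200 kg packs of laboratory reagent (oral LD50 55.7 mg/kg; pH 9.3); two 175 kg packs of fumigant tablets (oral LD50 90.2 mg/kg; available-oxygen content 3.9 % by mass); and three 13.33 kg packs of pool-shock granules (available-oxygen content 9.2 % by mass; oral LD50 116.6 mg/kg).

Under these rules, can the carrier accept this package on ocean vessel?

The laboratory reagent has oral LD50 55.7 mg/kg, which is ≤ 100 mg/kg, so it is Group R9 (Toxic).
The fumigant tablets have oral LD50 90.2 mg/kg, which is ≤ 100 mg/kg, so they are Group R9 (Toxic).
Pool-shock granules: available-oxygen content 9.2 % by mass ≥ 5 % by mass → Group R4 (Oxidizer).
Total Group R9: (two 200 kg packs = 400 kg) + (two 175 kg packs = 350 kg) = 750 kg.
That is within the Group R9 ocean vessel limit of 1000 kg.
Group R4 quantity: three 13.33 kg packs = 39.99 kg.
That is within the Group R4 ocean vessel limit of 50 kg.
The segregation rule (Group R5 with Group R1) does not apply to Group R9 with Group R4.
Every hazard group is within its ocean vessel limit and no segregation rule is violated.

Yes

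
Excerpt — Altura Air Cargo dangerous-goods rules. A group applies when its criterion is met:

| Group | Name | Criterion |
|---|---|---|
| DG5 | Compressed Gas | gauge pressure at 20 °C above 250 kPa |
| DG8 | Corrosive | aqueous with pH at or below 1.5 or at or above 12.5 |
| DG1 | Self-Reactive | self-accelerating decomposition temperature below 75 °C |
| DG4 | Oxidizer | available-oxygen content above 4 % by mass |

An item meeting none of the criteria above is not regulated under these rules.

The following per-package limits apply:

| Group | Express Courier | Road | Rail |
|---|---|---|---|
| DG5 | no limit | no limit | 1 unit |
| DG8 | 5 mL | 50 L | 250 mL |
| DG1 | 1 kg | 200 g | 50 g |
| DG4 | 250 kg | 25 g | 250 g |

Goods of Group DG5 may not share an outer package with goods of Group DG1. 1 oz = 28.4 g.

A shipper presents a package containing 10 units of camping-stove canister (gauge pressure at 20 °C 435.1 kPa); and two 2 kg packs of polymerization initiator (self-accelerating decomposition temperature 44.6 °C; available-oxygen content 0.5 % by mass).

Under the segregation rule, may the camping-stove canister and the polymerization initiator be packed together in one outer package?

No

With gauge pressure at 20 °C 435.1 kPa (> 250 kPa), the camping-stove canister falls in Group DG5.
Polymerization initiator: self-accelerating decomposition temperature 44.6 °C < 75 °C → Group DG1 (Self-Reactive).
Group DG5 and Group DG1 may not share an outer package.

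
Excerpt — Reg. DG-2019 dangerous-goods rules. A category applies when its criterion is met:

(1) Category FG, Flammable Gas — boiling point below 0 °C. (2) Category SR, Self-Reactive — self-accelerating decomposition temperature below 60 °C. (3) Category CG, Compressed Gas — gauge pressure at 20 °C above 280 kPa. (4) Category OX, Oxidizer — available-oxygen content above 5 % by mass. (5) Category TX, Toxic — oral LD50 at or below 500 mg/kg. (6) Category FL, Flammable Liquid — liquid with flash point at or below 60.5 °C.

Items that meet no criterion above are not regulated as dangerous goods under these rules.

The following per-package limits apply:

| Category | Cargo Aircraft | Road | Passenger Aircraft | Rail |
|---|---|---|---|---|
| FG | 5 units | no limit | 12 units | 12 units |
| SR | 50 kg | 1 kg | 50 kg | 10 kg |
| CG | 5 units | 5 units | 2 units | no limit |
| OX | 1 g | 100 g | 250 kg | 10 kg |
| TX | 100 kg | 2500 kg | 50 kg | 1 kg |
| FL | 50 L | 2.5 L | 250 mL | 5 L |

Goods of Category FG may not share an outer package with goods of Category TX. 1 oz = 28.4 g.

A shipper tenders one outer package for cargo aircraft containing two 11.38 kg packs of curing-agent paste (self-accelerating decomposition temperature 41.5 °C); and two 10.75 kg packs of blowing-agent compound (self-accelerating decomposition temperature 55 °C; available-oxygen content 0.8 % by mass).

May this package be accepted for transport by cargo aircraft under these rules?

Yes

The curing-agent paste has self-accelerating decomposition temperature 41.5 °C, which is < 60 °C, so it is Category SR (Self-Reactive).
Blowing-agent compound: self-accelerating decomposition temperature 55 °C < 60 °C → Category SR (Self-Reactive).
Category SR net quantity: (two 11.38 kg packs = 22.76 kg) + (two 10.75 kg packs = 21.5 kg) = 44.26 kg.
44.26 kg ≤ 50 kg (cargo aircraft limit, Category SR) — within limit.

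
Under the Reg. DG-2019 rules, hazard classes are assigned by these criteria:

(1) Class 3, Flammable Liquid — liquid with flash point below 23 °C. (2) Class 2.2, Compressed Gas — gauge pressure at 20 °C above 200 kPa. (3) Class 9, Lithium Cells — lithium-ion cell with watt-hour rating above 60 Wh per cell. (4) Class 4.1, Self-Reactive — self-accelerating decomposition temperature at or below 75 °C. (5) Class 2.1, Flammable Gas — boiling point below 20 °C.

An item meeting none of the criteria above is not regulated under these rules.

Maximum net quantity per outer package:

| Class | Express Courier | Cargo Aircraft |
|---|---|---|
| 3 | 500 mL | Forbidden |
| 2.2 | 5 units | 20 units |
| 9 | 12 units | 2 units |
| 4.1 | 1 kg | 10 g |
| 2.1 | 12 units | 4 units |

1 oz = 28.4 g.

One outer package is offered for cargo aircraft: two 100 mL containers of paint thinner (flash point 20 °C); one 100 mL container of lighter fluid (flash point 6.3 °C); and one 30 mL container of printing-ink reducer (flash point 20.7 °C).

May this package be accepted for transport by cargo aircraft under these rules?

The paint thinner has flash point 20 °C, which is < 23 °C, so it is Class 3 (Flammable Liquid).
The lighter fluid has flash point 6.3 °C, which is < 23 °C, so it is Class 3 (Flammable Liquid).
Printing-ink reducer: flash point 20.7 °C < 23 °C → Class 3 (Flammable Liquid).
Class 3 net quantity: (two 100 mL containers = 200 mL) + 100 mL + 30 mL = 330 mL.
Class 3 is Forbidden by cargo aircraft.

No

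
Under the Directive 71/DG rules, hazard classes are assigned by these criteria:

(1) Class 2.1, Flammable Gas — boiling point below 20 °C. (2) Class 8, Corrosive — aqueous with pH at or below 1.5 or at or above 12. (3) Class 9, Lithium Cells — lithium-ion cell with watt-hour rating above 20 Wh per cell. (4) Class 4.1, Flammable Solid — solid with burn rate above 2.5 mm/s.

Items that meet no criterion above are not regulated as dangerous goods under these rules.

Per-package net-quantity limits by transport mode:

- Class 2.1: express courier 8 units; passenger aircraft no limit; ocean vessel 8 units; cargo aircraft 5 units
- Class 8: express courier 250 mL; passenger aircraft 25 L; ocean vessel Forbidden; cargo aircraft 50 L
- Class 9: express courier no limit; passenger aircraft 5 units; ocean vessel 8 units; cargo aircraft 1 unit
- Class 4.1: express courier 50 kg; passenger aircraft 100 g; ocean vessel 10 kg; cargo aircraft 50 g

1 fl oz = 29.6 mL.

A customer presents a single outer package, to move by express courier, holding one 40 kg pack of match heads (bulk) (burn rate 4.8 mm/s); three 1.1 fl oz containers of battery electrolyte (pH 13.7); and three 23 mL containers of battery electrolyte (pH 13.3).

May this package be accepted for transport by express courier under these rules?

Match heads (bulk): burn rate 4.8 mm/s > 2.5 mm/s → Class 4.1 (Flammable Solid).
With pH 13.7 (≥ 12), the battery electrolyte falls in Class 8.
Battery electrolyte: pH 13.3 ≥ 12 → Class 8 (Corrosive).
Class 8 net quantity: (three 1.1 fl oz containers = 97.68 mL) + (three 23 mL containers = 69 mL) = 166.68 mL.
166.68 mL is within the express courier limit of 250 mL for Class 8.
Class 4.1 quantity: 40 kg.
40 kg is within the express courier limit of 50 kg for Class 4.1.
Every hazard class is within its express courier limit and no segregation rule is violated.

Yes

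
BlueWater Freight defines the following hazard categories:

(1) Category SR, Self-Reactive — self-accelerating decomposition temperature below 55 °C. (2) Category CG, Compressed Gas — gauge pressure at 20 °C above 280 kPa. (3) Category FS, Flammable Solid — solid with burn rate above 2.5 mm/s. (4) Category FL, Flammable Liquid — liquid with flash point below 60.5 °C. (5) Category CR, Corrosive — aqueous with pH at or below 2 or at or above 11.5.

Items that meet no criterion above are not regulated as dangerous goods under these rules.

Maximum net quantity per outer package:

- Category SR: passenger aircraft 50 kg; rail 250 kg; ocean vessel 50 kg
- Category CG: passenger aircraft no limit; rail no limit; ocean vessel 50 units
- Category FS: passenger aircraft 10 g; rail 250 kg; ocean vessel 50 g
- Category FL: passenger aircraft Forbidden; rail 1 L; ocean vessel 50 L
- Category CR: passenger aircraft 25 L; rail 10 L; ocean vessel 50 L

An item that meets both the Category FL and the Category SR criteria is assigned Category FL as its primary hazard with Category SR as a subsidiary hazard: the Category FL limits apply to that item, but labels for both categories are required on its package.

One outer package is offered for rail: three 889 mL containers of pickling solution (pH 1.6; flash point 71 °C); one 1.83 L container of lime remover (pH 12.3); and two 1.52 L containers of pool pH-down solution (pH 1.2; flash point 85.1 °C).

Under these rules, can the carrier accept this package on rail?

With pH 1.6 (≤ 2), the pickling solution falls in Category CR.
With pH 12.3 (≥ 11.5), the lime remover falls in Category CR.
With pH 1.2 (≤ 2), the pool pH-down solution falls in Category CR.
Category CR net quantity: (three 889 mL containers = 2.667 L) + 1.83 L + (two 1.52 L containers = 3.04 L) = 7.537 L.
That is within the Category CR rail limit of 10 L.

Yes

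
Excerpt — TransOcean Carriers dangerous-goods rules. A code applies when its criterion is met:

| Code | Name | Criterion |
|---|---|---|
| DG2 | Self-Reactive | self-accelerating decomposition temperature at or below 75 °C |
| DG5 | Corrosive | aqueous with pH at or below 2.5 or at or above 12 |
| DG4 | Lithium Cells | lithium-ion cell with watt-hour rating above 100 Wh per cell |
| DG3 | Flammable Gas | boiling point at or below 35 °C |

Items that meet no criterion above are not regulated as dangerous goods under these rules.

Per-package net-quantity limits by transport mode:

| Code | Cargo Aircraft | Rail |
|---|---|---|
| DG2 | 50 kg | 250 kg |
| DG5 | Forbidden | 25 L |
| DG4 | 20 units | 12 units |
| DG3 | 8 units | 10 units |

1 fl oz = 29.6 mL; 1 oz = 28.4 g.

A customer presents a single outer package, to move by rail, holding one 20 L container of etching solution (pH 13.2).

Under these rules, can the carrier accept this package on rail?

Yes

The etching solution has pH 13.2, which is ≥ 12, so it is Code DG5 (Corrosive).
Code DG5 quantity: 20 L.
20 L is within the rail limit of 25 L for Code DG5.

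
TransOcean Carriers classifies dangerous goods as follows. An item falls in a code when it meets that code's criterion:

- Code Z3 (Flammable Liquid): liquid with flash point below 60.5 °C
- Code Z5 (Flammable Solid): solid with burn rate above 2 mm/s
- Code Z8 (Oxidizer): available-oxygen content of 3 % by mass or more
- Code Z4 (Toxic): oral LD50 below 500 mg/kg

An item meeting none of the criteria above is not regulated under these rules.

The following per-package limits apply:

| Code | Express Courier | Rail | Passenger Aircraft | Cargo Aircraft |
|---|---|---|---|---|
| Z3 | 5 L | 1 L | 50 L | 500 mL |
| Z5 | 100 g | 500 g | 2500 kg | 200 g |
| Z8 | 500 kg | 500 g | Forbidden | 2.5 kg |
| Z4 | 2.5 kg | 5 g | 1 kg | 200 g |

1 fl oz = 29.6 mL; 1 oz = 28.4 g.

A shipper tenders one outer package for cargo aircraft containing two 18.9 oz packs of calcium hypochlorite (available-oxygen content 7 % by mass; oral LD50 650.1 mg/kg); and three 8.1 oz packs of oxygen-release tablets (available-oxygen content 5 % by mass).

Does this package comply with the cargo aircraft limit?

Calcium hypochlorite: available-oxygen content 7 % by mass ≥ 3 % by mass → Code Z8 (Oxidizer).
The oxygen-release tablets have available-oxygen content 5 % by mass, which is ≥ 3 % by mass, so they are Code Z8 (Oxidizer).
Code Z8 net quantity: (two 18.9 oz packs = 1073.52 g) + (three 8.1 oz packs = 690.12 g) = 1763.64 g.
1763.64 g is within the cargo aircraft limit of 2.5 kg for Code Z8.

Yes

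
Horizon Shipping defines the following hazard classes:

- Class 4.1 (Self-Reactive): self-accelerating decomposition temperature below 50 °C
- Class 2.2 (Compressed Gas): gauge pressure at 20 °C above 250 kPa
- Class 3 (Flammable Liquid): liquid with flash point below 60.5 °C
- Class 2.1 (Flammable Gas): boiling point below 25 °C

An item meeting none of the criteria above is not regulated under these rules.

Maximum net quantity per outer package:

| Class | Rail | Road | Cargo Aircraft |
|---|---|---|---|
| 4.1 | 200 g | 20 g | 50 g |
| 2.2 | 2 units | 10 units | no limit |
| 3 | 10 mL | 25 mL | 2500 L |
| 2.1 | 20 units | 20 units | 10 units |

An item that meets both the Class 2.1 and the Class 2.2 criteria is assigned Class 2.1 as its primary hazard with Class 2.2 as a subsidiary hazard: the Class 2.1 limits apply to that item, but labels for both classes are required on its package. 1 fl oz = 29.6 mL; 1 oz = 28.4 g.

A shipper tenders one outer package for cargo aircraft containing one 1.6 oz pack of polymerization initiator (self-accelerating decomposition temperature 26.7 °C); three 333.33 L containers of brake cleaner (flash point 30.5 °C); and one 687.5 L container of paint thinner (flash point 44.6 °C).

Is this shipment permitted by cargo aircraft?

Yes

Polymerization initiator: self-accelerating decomposition temperature 26.7 °C < 50 °C → Class 4.1 (Self-Reactive).
The brake cleaner has flash point 30.5 °C, which is < 60.5 °C, so it is Class 3 (Flammable Liquid).
Paint thinner: flash point 44.6 °C < 60.5 °C → Class 3 (Flammable Liquid).
Total Class 3: (three 333.33 L containers = 999.99 L) + 687.5 L = 1687.49 L.
1687.49 L is within the cargo aircraft limit of 2500 L for Class 3.
Class 4.1 quantity: one 1.6 oz pack = 45.44 g.
45.44 g is within the cargo aircraft limit of 50 g for Class 4.1.
Every hazard class is within its cargo aircraft limit and no segregation rule is violated.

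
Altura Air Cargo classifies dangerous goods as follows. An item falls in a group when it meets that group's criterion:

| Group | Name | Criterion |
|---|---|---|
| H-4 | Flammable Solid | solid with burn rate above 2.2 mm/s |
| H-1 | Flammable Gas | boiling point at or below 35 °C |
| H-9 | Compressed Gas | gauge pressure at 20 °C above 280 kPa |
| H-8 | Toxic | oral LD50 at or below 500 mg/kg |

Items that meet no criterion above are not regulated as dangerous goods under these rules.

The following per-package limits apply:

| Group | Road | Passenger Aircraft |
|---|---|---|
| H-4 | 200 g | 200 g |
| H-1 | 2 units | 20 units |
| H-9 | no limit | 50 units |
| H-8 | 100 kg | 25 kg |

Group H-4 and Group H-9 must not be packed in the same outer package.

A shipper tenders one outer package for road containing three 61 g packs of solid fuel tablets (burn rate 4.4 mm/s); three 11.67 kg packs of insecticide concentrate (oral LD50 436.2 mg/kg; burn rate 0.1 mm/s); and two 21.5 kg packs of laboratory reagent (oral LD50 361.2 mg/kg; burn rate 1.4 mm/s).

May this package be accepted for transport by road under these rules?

Yes

The solid fuel tablets have burn rate 4.4 mm/s, which is > 2.2 mm/s, so they are Group H-4 (Flammable Solid).
With oral LD50 436.2 mg/kg (≤ 500 mg/kg), the insecticide concentrate falls in Group H-8.
With oral LD50 361.2 mg/kg (≤ 500 mg/kg), the laboratory reagent falls in Group H-8.
Group H-4 quantity: three 61 g packs = 183 g.
183 g ≤ 200 g (road limit, Group H-4) — within limit.
Group H-8 net quantity: (three 11.67 kg packs = 35.01 kg) + (two 21.5 kg packs = 43 kg) = 78.01 kg.
78.01 kg ≤ 100 kg (road limit, Group H-8) — within limit.
The segregation rule (Group H-4 with Group H-9) does not apply to Group H-4 with Group H-8.
Every hazard group is within its road limit and no segregation rule is violated.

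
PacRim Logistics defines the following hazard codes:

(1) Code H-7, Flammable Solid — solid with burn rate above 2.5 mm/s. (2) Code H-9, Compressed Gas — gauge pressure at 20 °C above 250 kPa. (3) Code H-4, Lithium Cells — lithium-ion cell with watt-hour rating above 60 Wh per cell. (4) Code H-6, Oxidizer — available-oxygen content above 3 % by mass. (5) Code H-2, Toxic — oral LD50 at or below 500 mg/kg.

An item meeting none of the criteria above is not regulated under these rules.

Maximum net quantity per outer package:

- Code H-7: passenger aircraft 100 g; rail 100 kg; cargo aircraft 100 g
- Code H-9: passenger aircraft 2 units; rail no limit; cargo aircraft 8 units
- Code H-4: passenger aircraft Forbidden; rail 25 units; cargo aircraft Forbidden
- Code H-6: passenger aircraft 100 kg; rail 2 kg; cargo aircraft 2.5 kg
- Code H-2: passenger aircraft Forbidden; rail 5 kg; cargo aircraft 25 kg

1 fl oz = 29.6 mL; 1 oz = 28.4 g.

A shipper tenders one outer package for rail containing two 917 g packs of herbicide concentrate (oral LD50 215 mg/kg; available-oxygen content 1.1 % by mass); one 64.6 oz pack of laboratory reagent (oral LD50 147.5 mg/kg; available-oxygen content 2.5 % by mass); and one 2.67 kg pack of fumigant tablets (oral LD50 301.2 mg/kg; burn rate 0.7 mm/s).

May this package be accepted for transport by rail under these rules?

With oral LD50 215 mg/kg (≤ 500 mg/kg), the herbicide concentrate falls in Code H-2.
With oral LD50 147.5 mg/kg (≤ 500 mg/kg), the laboratory reagent falls in Code H-2.
Fumigant tablets: oral LD50 301.2 mg/kg ≤ 500 mg/kg → Code H-2 (Toxic).
Total Code H-2: (two 917 g packs = 1.834 kg) + (one 64.6 oz pack = 1834.64 g) + 2.67 kg = 6338.64 g.
6338.64 g > 5 kg (rail limit, Code H-2) — over the limit.

No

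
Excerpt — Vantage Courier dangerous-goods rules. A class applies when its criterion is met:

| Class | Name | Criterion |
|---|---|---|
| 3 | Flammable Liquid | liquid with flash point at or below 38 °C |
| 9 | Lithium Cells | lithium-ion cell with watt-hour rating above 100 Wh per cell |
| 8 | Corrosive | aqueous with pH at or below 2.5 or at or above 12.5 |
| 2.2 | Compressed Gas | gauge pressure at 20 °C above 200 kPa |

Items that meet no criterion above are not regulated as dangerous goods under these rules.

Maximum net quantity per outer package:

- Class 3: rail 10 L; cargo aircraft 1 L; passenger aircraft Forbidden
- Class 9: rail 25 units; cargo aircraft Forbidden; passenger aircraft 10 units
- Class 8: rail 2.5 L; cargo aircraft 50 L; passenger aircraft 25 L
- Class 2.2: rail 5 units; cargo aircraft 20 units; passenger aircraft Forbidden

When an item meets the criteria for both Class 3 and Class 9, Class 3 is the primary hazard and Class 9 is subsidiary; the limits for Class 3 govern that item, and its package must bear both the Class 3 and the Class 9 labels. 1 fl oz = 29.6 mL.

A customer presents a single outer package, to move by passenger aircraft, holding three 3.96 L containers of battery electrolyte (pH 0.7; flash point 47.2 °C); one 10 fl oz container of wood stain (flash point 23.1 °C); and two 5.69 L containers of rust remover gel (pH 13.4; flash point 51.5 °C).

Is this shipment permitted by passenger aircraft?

No

With pH 0.7 (≤ 2.5), the battery electrolyte falls in Class 8.
With flash point 23.1 °C (≤ 38 °C), the wood stain falls in Class 3.
Rust remover gel: pH 13.4 ≥ 12.5 → Class 8 (Corrosive).
Class 8 net quantity: (three 3.96 L containers = 11.88 L) + (two 5.69 L containers = 11.38 L) = 23.26 L.
That is within the Class 8 passenger aircraft limit of 25 L.
Class 3 quantity: one 10 fl oz container = 296 mL.
Class 3 is Forbidden by passenger aircraft.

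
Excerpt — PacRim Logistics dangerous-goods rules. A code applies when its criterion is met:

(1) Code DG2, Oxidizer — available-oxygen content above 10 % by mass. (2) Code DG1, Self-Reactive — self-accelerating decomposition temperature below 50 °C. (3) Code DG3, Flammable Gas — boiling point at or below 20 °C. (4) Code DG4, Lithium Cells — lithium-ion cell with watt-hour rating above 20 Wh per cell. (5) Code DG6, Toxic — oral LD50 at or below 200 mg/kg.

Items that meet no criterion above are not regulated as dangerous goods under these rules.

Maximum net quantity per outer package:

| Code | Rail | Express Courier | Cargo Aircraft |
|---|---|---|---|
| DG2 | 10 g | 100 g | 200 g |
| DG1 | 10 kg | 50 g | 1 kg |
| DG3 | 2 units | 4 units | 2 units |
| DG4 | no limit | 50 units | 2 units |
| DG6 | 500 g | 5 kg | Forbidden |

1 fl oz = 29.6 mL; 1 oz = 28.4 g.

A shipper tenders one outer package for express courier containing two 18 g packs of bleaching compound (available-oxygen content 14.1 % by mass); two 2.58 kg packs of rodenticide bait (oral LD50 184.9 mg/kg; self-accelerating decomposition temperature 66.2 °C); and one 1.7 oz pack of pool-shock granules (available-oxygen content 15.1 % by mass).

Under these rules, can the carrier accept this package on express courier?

With available-oxygen content 14.1 % by mass (> 10 % by mass), the bleaching compound falls in Code DG2.
The rodenticide bait has oral LD50 184.9 mg/kg, which is ≤ 200 mg/kg, so it is Code DG6 (Toxic).
Pool-shock granules: available-oxygen content 15.1 % by mass > 10 % by mass → Code DG2 (Oxidizer).
Total Code DG2: (two 18 g packs = 36 g) + (one 1.7 oz pack = 48.28 g) = 84.28 g.
That is within the Code DG2 express courier limit of 100 g.
Code DG6 quantity: two 2.58 kg packs = 5.16 kg.
5.16 kg > 5 kg (express courier limit, Code DG6) — over the limit.

No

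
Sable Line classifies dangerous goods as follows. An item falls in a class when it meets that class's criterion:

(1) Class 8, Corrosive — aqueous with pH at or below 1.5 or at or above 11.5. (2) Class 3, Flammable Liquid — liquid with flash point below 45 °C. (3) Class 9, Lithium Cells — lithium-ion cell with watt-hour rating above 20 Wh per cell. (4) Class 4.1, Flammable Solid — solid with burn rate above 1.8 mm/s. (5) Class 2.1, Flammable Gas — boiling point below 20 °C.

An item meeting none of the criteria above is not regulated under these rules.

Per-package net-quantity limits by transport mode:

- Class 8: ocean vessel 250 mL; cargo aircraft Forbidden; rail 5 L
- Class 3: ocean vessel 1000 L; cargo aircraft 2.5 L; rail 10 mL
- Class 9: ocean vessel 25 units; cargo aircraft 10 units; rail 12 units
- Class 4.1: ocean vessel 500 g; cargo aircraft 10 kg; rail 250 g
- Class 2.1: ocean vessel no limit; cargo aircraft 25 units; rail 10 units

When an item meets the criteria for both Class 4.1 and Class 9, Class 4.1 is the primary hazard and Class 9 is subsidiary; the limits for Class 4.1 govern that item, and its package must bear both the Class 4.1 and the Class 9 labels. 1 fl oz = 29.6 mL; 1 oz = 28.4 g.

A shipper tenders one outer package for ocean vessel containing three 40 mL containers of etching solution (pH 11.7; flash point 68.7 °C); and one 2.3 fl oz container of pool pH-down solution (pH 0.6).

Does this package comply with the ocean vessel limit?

Etching solution: pH 11.7 ≥ 11.5 → Class 8 (Corrosive).
With pH 0.6 (≤ 1.5), the pool pH-down solution falls in Class 8.
Class 8 net quantity: (three 40 mL containers = 120 mL) + (one 2.3 fl oz container = 68.08 mL) = 188.08 mL.
188.08 mL is within the ocean vessel limit of 250 mL for Class 8.

Yes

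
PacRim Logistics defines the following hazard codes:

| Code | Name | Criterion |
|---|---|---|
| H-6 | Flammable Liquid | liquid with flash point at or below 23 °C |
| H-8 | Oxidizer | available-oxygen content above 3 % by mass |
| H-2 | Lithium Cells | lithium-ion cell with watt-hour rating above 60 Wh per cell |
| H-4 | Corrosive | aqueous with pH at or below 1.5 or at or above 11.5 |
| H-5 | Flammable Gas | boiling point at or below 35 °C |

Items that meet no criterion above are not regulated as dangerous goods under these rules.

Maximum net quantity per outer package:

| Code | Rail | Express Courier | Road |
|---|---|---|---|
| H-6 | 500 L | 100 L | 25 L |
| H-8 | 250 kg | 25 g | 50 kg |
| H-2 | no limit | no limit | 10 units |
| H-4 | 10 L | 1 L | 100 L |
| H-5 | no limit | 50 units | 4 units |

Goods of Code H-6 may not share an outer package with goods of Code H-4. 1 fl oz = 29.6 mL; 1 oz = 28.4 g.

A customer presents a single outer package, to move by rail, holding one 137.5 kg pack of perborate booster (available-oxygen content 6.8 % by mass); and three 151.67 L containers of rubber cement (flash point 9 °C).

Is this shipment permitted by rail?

Yes

Available-oxygen content 6.8 % by mass meets the Code H-8 criterion (Oxidizer), so the perborate booster is Code H-8.
Flash point 9 °C meets the Code H-6 criterion (Flammable Liquid), so the rubber cement is Code H-6.
Code H-6 quantity: three 151.67 L containers = 455.01 L.
455.01 L is within the rail limit of 500 L for Code H-6.
Code H-8 quantity: 137.5 kg.
That is within the Code H-8 rail limit of 250 kg.
The segregation rule (Code H-6 with Code H-4) does not apply to Code H-6 with Code H-8.
Every hazard code is within its rail limit and no segregation rule is violated.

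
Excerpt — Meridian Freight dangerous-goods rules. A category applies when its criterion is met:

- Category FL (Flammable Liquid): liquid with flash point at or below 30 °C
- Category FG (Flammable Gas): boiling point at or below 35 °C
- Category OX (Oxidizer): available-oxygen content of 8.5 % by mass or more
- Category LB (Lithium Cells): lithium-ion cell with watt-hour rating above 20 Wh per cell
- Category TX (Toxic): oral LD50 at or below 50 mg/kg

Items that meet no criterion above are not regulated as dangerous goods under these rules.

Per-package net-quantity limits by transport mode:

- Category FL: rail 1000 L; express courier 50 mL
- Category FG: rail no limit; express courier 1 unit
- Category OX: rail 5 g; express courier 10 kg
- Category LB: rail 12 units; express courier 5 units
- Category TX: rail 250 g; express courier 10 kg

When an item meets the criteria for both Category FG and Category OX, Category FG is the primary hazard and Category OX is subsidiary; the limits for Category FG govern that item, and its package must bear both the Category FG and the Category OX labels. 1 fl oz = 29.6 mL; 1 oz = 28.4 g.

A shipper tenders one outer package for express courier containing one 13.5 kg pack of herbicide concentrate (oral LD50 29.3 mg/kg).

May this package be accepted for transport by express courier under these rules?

No

With oral LD50 29.3 mg/kg (≤ 50 mg/kg), the herbicide concentrate falls in Category TX.
Category TX quantity: 13.5 kg.
That exceeds the Category TX express courier limit of 10 kg.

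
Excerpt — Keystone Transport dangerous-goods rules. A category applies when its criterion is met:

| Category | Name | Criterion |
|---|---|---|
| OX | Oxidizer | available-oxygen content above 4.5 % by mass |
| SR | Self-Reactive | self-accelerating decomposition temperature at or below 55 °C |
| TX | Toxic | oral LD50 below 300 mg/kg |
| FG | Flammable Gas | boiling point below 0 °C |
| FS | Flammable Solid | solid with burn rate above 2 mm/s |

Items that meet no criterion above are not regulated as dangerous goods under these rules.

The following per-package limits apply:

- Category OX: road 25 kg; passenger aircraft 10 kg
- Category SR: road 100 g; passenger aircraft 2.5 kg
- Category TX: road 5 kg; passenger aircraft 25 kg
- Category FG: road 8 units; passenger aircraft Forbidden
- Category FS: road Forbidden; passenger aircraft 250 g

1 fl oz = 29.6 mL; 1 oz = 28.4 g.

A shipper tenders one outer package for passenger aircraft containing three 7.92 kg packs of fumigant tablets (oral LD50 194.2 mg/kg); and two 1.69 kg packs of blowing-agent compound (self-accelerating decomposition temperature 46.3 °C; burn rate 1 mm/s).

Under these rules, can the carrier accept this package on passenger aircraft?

No

The fumigant tablets have oral LD50 194.2 mg/kg, which is < 300 mg/kg, so they are Category TX (Toxic).
The blowing-agent compound has self-accelerating decomposition temperature 46.3 °C, which is ≤ 55 °C, so it is Category SR (Self-Reactive).
Category SR quantity: two 1.69 kg packs = 3.38 kg.
3.38 kg > 2.5 kg (passenger aircraft limit, Category SR) — over the limit.
Category TX quantity: three 7.92 kg packs = 23.76 kg.
That is within the Category TX passenger aircraft limit of 25 kg.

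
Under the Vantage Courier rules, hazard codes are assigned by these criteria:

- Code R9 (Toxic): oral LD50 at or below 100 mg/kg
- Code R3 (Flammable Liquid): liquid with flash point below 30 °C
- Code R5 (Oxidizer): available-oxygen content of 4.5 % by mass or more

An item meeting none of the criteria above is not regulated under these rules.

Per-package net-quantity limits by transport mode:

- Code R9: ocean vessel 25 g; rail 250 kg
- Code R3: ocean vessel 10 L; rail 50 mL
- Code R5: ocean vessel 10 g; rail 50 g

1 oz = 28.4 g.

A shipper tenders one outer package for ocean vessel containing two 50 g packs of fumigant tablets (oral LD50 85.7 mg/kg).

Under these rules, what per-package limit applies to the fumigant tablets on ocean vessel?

25 g

Oral LD50 85.7 mg/kg meets the Code R9 criterion (Toxic), so the fumigant tablets are Code R9.
The ocean vessel limit for Code R9 is 25 g.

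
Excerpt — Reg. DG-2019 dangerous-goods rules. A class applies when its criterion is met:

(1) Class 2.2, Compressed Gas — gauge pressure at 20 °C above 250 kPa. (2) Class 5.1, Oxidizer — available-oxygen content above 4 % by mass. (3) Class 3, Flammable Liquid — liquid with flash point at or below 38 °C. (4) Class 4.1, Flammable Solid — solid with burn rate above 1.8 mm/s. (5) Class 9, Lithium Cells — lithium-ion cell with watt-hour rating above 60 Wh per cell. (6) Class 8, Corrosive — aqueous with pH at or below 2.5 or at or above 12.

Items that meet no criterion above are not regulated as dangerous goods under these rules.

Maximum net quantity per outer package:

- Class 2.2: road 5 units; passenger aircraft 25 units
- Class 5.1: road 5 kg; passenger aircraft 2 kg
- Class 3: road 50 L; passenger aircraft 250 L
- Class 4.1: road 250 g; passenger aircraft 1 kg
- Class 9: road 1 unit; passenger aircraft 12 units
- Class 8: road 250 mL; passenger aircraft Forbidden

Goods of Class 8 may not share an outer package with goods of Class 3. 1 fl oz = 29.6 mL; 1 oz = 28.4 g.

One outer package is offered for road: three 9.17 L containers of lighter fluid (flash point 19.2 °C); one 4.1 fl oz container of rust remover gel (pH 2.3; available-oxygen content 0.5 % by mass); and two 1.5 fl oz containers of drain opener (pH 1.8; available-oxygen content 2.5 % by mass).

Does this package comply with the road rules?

Flash point 19.2 °C meets the Class 3 criterion (Flammable Liquid), so the lighter fluid is Class 3.
Rust remover gel: pH 2.3 ≤ 2.5 → Class 8 (Corrosive).
The drain opener has pH 1.8, which is ≤ 2.5, so it is Class 8 (Corrosive).
Class 8 net quantity: (one 4.1 fl oz container = 121.36 mL) + (two 1.5 fl oz containers = 88.8 mL) = 210.16 mL.
That is within the Class 8 road limit of 250 mL.
Class 3 quantity: three 9.17 L containers = 27.51 L.
27.51 L ≤ 50 L (road limit, Class 3) — within limit.
Class 8 and Class 3 may not share an outer package.

No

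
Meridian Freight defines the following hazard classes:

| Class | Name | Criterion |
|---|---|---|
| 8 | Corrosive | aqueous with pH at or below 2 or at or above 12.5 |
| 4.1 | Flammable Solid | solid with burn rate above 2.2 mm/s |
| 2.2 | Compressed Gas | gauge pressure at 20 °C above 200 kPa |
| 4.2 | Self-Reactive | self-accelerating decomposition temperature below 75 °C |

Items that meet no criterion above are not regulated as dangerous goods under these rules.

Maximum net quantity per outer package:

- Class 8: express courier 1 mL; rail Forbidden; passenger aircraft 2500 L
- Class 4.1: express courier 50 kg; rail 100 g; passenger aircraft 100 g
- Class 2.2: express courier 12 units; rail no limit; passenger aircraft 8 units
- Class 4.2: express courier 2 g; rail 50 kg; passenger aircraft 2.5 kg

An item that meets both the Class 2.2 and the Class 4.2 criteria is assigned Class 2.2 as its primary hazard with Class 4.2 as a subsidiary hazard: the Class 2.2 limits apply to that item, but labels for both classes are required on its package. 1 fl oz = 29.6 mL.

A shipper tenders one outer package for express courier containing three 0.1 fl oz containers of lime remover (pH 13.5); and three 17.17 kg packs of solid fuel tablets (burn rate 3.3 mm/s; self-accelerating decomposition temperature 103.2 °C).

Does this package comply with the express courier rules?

No

With pH 13.5 (≥ 12.5), the lime remover falls in Class 8.
Burn rate 3.3 mm/s meets the Class 4.1 criterion (Flammable Solid), so the solid fuel tablets are Class 4.1.
Class 4.1 quantity: three 17.17 kg packs = 51.51 kg.
51.51 kg exceeds the express courier limit of 50 kg for Class 4.1.
Class 8 quantity: three 0.1 fl oz containers = 8.88 mL.
8.88 mL > 1 mL (express courier limit, Class 8) — over the limit.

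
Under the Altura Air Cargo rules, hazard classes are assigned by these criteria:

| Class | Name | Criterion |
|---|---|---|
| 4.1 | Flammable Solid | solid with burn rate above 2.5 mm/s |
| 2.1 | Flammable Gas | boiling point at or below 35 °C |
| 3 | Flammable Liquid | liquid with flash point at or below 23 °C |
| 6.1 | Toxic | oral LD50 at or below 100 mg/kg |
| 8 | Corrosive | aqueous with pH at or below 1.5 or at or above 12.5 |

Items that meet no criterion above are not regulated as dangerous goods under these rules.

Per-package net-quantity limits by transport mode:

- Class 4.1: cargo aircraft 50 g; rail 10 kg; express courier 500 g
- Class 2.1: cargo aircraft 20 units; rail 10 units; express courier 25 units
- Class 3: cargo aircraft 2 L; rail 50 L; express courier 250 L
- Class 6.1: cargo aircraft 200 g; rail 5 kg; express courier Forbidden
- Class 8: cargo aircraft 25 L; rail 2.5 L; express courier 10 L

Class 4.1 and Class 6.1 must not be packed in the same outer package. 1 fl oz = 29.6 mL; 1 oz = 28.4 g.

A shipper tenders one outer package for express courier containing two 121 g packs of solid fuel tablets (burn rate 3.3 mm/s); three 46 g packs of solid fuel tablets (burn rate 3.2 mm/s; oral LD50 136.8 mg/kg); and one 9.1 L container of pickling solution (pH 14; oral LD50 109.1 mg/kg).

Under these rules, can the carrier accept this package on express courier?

The solid fuel tablets have burn rate 3.3 mm/s, which is > 2.5 mm/s, so they are Class 4.1 (Flammable Solid).
Burn rate 3.2 mm/s meets the Class 4.1 criterion (Flammable Solid), so the solid fuel tablets are Class 4.1.
The pickling solution has pH 14, which is ≥ 12.5, so it is Class 8 (Corrosive).
Class 4.1 net quantity: (two 121 g packs = 242 g) + (three 46 g packs = 138 g) = 380 g.
That is within the Class 4.1 express courier limit of 500 g.
Class 8 quantity: 9.1 L.
9.1 L is within the express courier limit of 10 L for Class 8.
The segregation rule (Class 4.1 with Class 6.1) does not apply to Class 4.1 with Class 8.
Every hazard class is within its express courier limit and no segregation rule is violated.

Yes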